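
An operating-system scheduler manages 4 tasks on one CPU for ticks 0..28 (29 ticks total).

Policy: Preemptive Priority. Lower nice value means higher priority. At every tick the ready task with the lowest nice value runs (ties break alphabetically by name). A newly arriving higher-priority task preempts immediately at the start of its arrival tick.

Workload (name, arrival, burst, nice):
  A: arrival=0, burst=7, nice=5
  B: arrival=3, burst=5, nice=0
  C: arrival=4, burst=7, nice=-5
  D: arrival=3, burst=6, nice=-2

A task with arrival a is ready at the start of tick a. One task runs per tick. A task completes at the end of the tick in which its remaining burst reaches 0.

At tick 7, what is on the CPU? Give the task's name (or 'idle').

t=0: ready={A} → run A
t=1: ready={A} → run A
t=2: ready={A} → run A
t=3: ready={A,B,D} → run D
t=4: ready={A,B,C,D} → run C
t=5: ready={A,B,C,D} → run C
t=6: ready={A,B,C,D} → run C
t=7: ready={A,B,C,D} → run C
t=8: ready={A,B,C,D} → run C
t=9: ready={A,B,C,D} → run C
t=10: ready={A,B,C,D} → run C
t=11: ready={A,B,D} → run D
t=12: ready={A,B,D} → run D
t=13: ready={A,B,D} → run D
t=14: ready={A,B,D} → run D
t=15: ready={A,B,D} → run D
t=16: ready={A,B} → run B
t=17: ready={A,B} → run B
t=18: ready={A,B} → run B
t=19: ready={A,B} → run B
t=20: ready={A,B} → run B
t=21: ready={A} → run A
t=22: ready={A} → run A
t=23: ready={A} → run A
t=24: ready={A} → run A
t=25: (idle)
t=26: (idle)
t=27: (idle)
t=28: (idle)

running at tick 7 = C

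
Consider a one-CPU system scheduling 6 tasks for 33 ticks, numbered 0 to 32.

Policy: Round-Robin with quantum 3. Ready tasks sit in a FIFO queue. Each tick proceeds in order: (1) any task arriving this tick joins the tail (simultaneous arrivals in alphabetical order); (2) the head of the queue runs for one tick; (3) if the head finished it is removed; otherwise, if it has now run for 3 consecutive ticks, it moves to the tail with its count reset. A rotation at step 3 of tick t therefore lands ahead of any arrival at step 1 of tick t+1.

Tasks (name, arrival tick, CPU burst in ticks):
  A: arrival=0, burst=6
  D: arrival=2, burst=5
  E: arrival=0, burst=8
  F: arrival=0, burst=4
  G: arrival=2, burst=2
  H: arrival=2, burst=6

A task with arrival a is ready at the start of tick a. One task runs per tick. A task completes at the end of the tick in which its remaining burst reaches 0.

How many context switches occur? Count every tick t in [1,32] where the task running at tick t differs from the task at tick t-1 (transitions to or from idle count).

context switches = 12

t=0: queue=[A,E,F] q_used=0 → run A
t=1: queue=[A,E,F] q_used=1 → run A
t=2: queue=[A,E,F,D,G,H] q_used=2 → run A
t=3: queue=[E,F,D,G,H,A] q_used=0 → run E
t=4: queue=[E,F,D,G,H,A] q_used=1 → run E
t=5: queue=[E,F,D,G,H,A] q_used=2 → run E
t=6: queue=[F,D,G,H,A,E] q_used=0 → run F
t=7: queue=[F,D,G,H,A,E] q_used=1 → run F
t=8: queue=[F,D,G,H,A,E] q_used=2 → run F
t=9: queue=[D,G,H,A,E,F] q_used=0 → run D
t=10: queue=[D,G,H,A,E,F] q_used=1 → run D
t=11: queue=[D,G,H,A,E,F] q_used=2 → run D
t=12: queue=[G,H,A,E,F,D] q_used=0 → run G
t=13: queue=[G,H,A,E,F,D] q_used=1 → run G
t=14: queue=[H,A,E,F,D] q_used=0 → run H
t=15: queue=[H,A,E,F,D] q_used=1 → run H
t=16: queue=[H,A,E,F,D] q_used=2 → run H
t=17: queue=[A,E,F,D,H] q_used=0 → run A
t=18: queue=[A,E,F,D,H] q_used=1 → run A
t=19: queue=[A,E,F,D,H] q_used=2 → run A
t=20: queue=[E,F,D,H] q_used=0 → run E
t=21: queue=[E,F,D,H] q_used=1 → run E
t=22: queue=[E,F,D,H] q_used=2 → run E
t=23: queue=[F,D,H,E] q_used=0 → run F
t=24: queue=[D,H,E] q_used=0 → run D
t=25: queue=[D,H,E] q_used=1 → run D
t=26: queue=[H,E] q_used=0 → run H
t=27: queue=[H,E] q_used=1 → run H
t=28: queue=[H,E] q_used=2 → run H
t=29: queue=[E] q_used=0 → run E
t=30: queue=[E] q_used=1 → run E
t=31: (idle)
t=32: (idle)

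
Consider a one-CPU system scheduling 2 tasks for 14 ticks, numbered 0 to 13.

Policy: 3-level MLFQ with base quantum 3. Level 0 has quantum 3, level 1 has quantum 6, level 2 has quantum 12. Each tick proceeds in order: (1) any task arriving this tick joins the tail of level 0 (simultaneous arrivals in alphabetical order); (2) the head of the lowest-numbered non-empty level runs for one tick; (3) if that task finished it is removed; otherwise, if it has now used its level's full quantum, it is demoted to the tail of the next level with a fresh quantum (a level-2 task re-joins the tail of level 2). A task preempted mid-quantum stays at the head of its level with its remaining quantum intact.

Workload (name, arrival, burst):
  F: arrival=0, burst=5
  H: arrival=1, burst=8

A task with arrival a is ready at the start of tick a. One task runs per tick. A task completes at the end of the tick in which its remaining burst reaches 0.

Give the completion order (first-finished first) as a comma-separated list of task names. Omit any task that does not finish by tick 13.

t=0: L0/L1/L2 = F/-/- → run F
t=1: L0/L1/L2 = FH/-/- → run F
t=2: L0/L1/L2 = FH/-/- → run F
t=3: L0/L1/L2 = H/F/- → run H
t=4: L0/L1/L2 = H/F/- → run H
t=5: L0/L1/L2 = H/F/- → run H
t=6: L0/L1/L2 = -/FH/- → run F
t=7: L0/L1/L2 = -/FH/- → run F
t=8: L0/L1/L2 = -/H/- → run H
t=9: L0/L1/L2 = -/H/- → run H
t=10: L0/L1/L2 = -/H/- → run H
t=11: L0/L1/L2 = -/H/- → run H
t=12: L0/L1/L2 = -/H/- → run H
t=13: (idle)

completion order = F, H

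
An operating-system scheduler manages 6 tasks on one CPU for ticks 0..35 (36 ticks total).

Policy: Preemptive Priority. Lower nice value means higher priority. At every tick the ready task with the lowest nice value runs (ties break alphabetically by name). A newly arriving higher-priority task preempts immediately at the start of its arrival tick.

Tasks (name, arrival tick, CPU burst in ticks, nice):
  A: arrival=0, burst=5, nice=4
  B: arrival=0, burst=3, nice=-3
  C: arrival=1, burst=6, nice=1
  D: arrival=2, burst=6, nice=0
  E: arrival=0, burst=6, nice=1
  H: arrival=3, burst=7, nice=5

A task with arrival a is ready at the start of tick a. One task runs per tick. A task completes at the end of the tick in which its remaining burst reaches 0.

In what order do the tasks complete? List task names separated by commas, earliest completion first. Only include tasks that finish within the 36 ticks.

completion order = B, D, C, E, A, H

t=0: ready={A,B,E} → run B
t=1: ready={A,B,C,E} → run B
t=2: ready={A,B,C,D,E} → run B
t=3: ready={A,C,D,E,H} → run D
t=4: ready={A,C,D,E,H} → run D
t=5: ready={A,C,D,E,H} → run D
t=6: ready={A,C,D,E,H} → run D
t=7: ready={A,C,D,E,H} → run D
t=8: ready={A,C,D,E,H} → run D
t=9: ready={A,C,E,H} → run C
t=10: ready={A,C,E,H} → run C
t=11: ready={A,C,E,H} → run C
t=12: ready={A,C,E,H} → run C
t=13: ready={A,C,E,H} → run C
t=14: ready={A,C,E,H} → run C
t=15: ready={A,E,H} → run E
t=16: ready={A,E,H} → run E
t=17: ready={A,E,H} → run E
t=18: ready={A,E,H} → run E
t=19: ready={A,E,H} → run E
t=20: ready={A,E,H} → run E
t=21: ready={A,H} → run A
t=22: ready={A,H} → run A
t=23: ready={A,H} → run A
t=24: ready={A,H} → run A
t=25: ready={A,H} → run A
t=26: ready={H} → run H
t=27: ready={H} → run H
t=28: ready={H} → run H
t=29: ready={H} → run H
t=30: ready={H} → run H
t=31: ready={H} → run H
t=32: ready={H} → run H
t=33: (idle)
t=34: (idle)
t=35: (idle)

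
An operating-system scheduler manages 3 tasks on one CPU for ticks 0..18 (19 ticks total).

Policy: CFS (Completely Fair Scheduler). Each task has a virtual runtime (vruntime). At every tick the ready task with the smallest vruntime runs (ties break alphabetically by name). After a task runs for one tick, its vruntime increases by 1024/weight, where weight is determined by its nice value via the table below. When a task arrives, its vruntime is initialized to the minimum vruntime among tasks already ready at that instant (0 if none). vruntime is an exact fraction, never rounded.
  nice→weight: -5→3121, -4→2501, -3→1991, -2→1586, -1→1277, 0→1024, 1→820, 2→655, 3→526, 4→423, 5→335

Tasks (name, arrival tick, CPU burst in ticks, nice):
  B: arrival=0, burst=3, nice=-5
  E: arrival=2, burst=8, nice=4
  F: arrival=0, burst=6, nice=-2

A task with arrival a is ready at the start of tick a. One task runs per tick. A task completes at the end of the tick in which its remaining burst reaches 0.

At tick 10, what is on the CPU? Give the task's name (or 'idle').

running at tick 10 = F

t=0: vr[B=0 F=0] → run B
t=1: vr[B=1024/3121 F=0] → run F
t=2: vr[B=1024/3121 E=1024/3121 F=512/793] → run B
t=3: vr[B=2048/3121 E=1024/3121 F=512/793] → run E
t=4: vr[B=2048/3121 E=3629056/1320183 F=512/793] → run F
t=5: vr[B=2048/3121 E=3629056/1320183 F=1024/793] → run B
t=6: vr[E=3629056/1320183 F=1024/793] → run F
t=7: vr[E=3629056/1320183 F=1536/793] → run F
t=8: vr[E=3629056/1320183 F=2048/793] → run F
t=9: vr[E=3629056/1320183 F=2560/793] → run E
t=10: vr[E=6824960/1320183 F=2560/793] → run F
t=11: vr[E=6824960/1320183] → run E
t=12: vr[E=3340288/440061] → run E
t=13: vr[E=13216768/1320183] → run E
t=14: vr[E=16412672/1320183] → run E
t=15: vr[E=6536192/440061] → run E
t=16: vr[E=22804480/1320183] → run E
t=17: (idle)
t=18: (idle)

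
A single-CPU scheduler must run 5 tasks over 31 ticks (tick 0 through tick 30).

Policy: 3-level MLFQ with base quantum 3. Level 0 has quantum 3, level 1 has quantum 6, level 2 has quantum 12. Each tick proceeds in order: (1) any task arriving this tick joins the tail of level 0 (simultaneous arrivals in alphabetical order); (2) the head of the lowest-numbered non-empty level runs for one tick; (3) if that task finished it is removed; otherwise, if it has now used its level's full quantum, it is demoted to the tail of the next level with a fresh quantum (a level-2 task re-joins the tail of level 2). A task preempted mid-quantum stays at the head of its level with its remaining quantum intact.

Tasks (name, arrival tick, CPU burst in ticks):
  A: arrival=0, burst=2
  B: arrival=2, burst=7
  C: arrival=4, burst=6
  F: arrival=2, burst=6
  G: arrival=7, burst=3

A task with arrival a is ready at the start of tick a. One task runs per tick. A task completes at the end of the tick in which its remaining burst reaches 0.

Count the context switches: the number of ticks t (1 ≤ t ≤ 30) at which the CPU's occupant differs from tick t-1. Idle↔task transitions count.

context switches = 8

t=0: L0/L1/L2 = A/-/- → run A
t=1: L0/L1/L2 = A/-/- → run A
t=2: L0/L1/L2 = BF/-/- → run B
t=3: L0/L1/L2 = BF/-/- → run B
t=4: L0/L1/L2 = BFC/-/- → run B
t=5: L0/L1/L2 = FC/B/- → run F
t=6: L0/L1/L2 = FC/B/- → run F
t=7: L0/L1/L2 = FCG/B/- → run F
t=8: L0/L1/L2 = CG/BF/- → run C
t=9: L0/L1/L2 = CG/BF/- → run C
t=10: L0/L1/L2 = CG/BF/- → run C
t=11: L0/L1/L2 = G/BFC/- → run G
t=12: L0/L1/L2 = G/BFC/- → run G
t=13: L0/L1/L2 = G/BFC/- → run G
t=14: L0/L1/L2 = -/BFC/- → run B
t=15: L0/L1/L2 = -/BFC/- → run B
t=16: L0/L1/L2 = -/BFC/- → run B
t=17: L0/L1/L2 = -/BFC/- → run B
t=18: L0/L1/L2 = -/FC/- → run F
t=19: L0/L1/L2 = -/FC/- → run F
t=20: L0/L1/L2 = -/FC/- → run F
t=21: L0/L1/L2 = -/C/- → run C
t=22: L0/L1/L2 = -/C/- → run C
t=23: L0/L1/L2 = -/C/- → run C
t=24: (idle)
t=25: (idle)
t=26: (idle)
t=27: (idle)
t=28: (idle)
t=29: (idle)
t=30: (idle)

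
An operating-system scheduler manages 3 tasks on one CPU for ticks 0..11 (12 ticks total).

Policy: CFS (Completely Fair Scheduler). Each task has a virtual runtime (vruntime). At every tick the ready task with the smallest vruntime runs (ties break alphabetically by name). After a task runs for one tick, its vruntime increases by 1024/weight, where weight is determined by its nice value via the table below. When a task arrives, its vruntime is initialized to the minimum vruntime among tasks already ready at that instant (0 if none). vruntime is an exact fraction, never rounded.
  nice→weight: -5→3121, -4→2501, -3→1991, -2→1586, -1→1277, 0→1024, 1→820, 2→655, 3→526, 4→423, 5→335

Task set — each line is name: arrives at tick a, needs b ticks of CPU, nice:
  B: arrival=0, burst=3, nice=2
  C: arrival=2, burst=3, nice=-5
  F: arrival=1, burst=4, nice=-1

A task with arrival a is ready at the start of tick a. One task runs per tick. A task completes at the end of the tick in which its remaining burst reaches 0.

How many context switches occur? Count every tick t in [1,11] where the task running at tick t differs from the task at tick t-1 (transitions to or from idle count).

context switches = 7

t=0: vr[B=0] → run B
t=1: vr[B=1024/655 F=1024/655] → run B
t=2: vr[B=2048/655 C=1024/655 F=1024/655] → run C
t=3: vr[B=2048/655 C=3866624/2044255 F=1024/655] → run F
t=4: vr[B=2048/655 C=3866624/2044255 F=1978368/836435] → run C
t=5: vr[B=2048/655 C=4537344/2044255 F=1978368/836435] → run C
t=6: vr[B=2048/655 F=1978368/836435] → run F
t=7: vr[B=2048/655 F=2649088/836435] → run B
t=8: vr[F=2649088/836435] → run F
t=9: vr[F=3319808/836435] → run F
t=10: (idle)
t=11: (idle)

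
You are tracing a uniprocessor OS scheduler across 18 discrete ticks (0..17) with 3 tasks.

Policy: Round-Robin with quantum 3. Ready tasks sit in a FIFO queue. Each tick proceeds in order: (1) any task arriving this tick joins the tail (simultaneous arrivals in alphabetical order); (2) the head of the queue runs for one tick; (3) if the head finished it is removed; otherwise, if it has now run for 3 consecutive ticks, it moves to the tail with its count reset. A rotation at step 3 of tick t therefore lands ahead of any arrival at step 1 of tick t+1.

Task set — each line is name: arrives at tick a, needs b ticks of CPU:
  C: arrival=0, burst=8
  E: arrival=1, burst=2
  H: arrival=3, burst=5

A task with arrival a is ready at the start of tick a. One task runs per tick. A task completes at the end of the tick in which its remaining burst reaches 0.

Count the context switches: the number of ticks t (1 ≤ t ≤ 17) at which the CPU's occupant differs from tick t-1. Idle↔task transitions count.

t=0: queue=[C] q_used=0 → run C
t=1: queue=[C,E] q_used=1 → run C
t=2: queue=[C,E] q_used=2 → run C
t=3: queue=[E,C,H] q_used=0 → run E
t=4: queue=[E,C,H] q_used=1 → run E
t=5: queue=[C,H] q_used=0 → run C
t=6: queue=[C,H] q_used=1 → run C
t=7: queue=[C,H] q_used=2 → run C
t=8: queue=[H,C] q_used=0 → run H
t=9: queue=[H,C] q_used=1 → run H
t=10: queue=[H,C] q_used=2 → run H
t=11: queue=[C,H] q_used=0 → run C
t=12: queue=[C,H] q_used=1 → run C
t=13: queue=[H] q_used=0 → run H
t=14: queue=[H] q_used=1 → run H
t=15: (idle)
t=16: (idle)
t=17: (idle)

context switches = 6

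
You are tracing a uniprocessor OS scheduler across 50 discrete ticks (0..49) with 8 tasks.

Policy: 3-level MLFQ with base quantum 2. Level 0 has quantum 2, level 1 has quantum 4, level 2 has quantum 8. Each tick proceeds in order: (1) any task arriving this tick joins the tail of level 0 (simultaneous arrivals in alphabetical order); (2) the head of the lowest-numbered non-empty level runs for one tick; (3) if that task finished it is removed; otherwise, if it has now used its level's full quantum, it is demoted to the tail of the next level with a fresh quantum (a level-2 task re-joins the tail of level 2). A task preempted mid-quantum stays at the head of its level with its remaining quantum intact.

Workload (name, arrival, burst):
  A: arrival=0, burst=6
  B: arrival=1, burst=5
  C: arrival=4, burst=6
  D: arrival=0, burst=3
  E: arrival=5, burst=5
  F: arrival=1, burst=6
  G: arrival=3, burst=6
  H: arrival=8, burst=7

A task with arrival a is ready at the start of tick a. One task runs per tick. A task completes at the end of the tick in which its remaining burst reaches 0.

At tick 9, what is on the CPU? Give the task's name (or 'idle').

t=0: L0/L1/L2 = AD/-/- → run A
t=1: L0/L1/L2 = ADBF/-/- → run A
t=2: L0/L1/L2 = DBF/A/- → run D
t=3: L0/L1/L2 = DBFG/A/- → run D
t=4: L0/L1/L2 = BFGC/AD/- → run B
t=5: L0/L1/L2 = BFGCE/AD/- → run B
t=6: L0/L1/L2 = FGCE/ADB/- → run F
t=7: L0/L1/L2 = FGCE/ADB/- → run F
t=8: L0/L1/L2 = GCEH/ADBF/- → run G
t=9: L0/L1/L2 = GCEH/ADBF/- → run G
t=10: L0/L1/L2 = CEH/ADBFG/- → run C
t=11: L0/L1/L2 = CEH/ADBFG/- → run C
t=12: L0/L1/L2 = EH/ADBFGC/- → run E
t=13: L0/L1/L2 = EH/ADBFGC/- → run E
t=14: L0/L1/L2 = H/ADBFGCE/- → run H
t=15: L0/L1/L2 = H/ADBFGCE/- → run H
t=16: L0/L1/L2 = -/ADBFGCEH/- → run A
t=17: L0/L1/L2 = -/ADBFGCEH/- → run A
t=18: L0/L1/L2 = -/ADBFGCEH/- → run A
t=19: L0/L1/L2 = -/ADBFGCEH/- → run A
t=20: L0/L1/L2 = -/DBFGCEH/- → run D
t=21: L0/L1/L2 = -/BFGCEH/- → run B
t=22: L0/L1/L2 = -/BFGCEH/- → run B
t=23: L0/L1/L2 = -/BFGCEH/- → run B
t=24: L0/L1/L2 = -/FGCEH/- → run F
t=25: L0/L1/L2 = -/FGCEH/- → run F
t=26: L0/L1/L2 = -/FGCEH/- → run F
t=27: L0/L1/L2 = -/FGCEH/- → run F
t=28: L0/L1/L2 = -/GCEH/- → run G
t=29: L0/L1/L2 = -/GCEH/- → run G
t=30: L0/L1/L2 = -/GCEH/- → run G
t=31: L0/L1/L2 = -/GCEH/- → run G
t=32: L0/L1/L2 = -/CEH/- → run C
t=33: L0/L1/L2 = -/CEH/- → run C
t=34: L0/L1/L2 = -/CEH/- → run C
t=35: L0/L1/L2 = -/CEH/- → run C
t=36: L0/L1/L2 = -/EH/- → run E
t=37: L0/L1/L2 = -/EH/- → run E
t=38: L0/L1/L2 = -/EH/- → run E
t=39: L0/L1/L2 = -/H/- → run H
t=40: L0/L1/L2 = -/H/- → run H
t=41: L0/L1/L2 = -/H/- → run H
t=42: L0/L1/L2 = -/H/- → run H
t=43: L0/L1/L2 = -/-/H → run H
t=44: (idle)
t=45: (idle)
t=46: (idle)
t=47: (idle)
t=48: (idle)
t=49: (idle)

running at tick 9 = G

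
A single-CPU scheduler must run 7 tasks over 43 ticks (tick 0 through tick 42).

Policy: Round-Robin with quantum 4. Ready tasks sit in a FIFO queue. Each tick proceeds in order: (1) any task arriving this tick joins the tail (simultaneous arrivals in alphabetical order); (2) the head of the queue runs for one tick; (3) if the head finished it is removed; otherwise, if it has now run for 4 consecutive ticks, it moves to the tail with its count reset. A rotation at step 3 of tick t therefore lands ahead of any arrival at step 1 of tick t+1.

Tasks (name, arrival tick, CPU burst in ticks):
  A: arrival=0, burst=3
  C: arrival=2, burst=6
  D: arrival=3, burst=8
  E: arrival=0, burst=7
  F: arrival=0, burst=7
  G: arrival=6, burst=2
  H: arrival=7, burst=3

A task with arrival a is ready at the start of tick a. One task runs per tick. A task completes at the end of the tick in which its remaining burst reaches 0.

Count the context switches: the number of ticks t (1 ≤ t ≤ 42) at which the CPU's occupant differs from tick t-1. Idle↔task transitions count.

context switches = 11

t=0: queue=[A,E,F] q_used=0 → run A
t=1: queue=[A,E,F] q_used=1 → run A
t=2: queue=[A,E,F,C] q_used=2 → run A
t=3: queue=[E,F,C,D] q_used=0 → run E
t=4: queue=[E,F,C,D] q_used=1 → run E
t=5: queue=[E,F,C,D] q_used=2 → run E
t=6: queue=[E,F,C,D,G] q_used=3 → run E
t=7: queue=[F,C,D,G,E,H] q_used=0 → run F
t=8: queue=[F,C,D,G,E,H] q_used=1 → run F
t=9: queue=[F,C,D,G,E,H] q_used=2 → run F
t=10: queue=[F,C,D,G,E,H] q_used=3 → run F
t=11: queue=[C,D,G,E,H,F] q_used=0 → run C
t=12: queue=[C,D,G,E,H,F] q_used=1 → run C
t=13: queue=[C,D,G,E,H,F] q_used=2 → run C
t=14: queue=[C,D,G,E,H,F] q_used=3 → run C
t=15: queue=[D,G,E,H,F,C] q_used=0 → run D
t=16: queue=[D,G,E,H,F,C] q_used=1 → run D
t=17: queue=[D,G,E,H,F,C] q_used=2 → run D
t=18: queue=[D,G,E,H,F,C] q_used=3 → run D
t=19: queue=[G,E,H,F,C,D] q_used=0 → run G
t=20: queue=[G,E,H,F,C,D] q_used=1 → run G
t=21: queue=[E,H,F,C,D] q_used=0 → run E
t=22: queue=[E,H,F,C,D] q_used=1 → run E
t=23: queue=[E,H,F,C,D] q_used=2 → run E
t=24: queue=[H,F,C,D] q_used=0 → run H
t=25: queue=[H,F,C,D] q_used=1 → run H
t=26: queue=[H,F,C,D] q_used=2 → run H
t=27: queue=[F,C,D] q_used=0 → run F
t=28: queue=[F,C,D] q_used=1 → run F
t=29: queue=[F,C,D] q_used=2 → run F
t=30: queue=[C,D] q_used=0 → run C
t=31: queue=[C,D] q_used=1 → run C
t=32: queue=[D] q_used=0 → run D
t=33: queue=[D] q_used=1 → run D
t=34: queue=[D] q_used=2 → run D
t=35: queue=[D] q_used=3 → run D
t=36: (idle)
t=37: (idle)
t=38: (idle)
t=39: (idle)
t=40: (idle)
t=41: (idle)
t=42: (idle)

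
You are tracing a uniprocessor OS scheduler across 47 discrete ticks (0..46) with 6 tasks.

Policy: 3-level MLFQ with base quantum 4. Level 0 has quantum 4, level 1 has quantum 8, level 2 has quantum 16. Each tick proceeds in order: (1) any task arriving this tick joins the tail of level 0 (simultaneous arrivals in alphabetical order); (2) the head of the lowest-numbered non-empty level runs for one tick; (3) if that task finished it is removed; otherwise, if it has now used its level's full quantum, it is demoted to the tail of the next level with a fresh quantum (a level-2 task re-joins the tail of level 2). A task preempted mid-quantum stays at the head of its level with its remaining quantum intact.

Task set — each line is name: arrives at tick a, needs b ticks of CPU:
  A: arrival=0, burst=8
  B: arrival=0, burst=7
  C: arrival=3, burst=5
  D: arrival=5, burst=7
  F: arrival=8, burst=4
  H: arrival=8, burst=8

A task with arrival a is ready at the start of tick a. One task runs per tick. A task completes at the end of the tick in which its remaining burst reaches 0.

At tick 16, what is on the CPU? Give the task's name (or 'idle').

t=0: L0/L1/L2 = AB/-/- → run A
t=1: L0/L1/L2 = AB/-/- → run A
t=2: L0/L1/L2 = AB/-/- → run A
t=3: L0/L1/L2 = ABC/-/- → run A
t=4: L0/L1/L2 = BC/A/- → run B
t=5: L0/L1/L2 = BCD/A/- → run B
t=6: L0/L1/L2 = BCD/A/- → run B
t=7: L0/L1/L2 = BCD/A/- → run B
t=8: L0/L1/L2 = CDFH/AB/- → run C
t=9: L0/L1/L2 = CDFH/AB/- → run C
t=10: L0/L1/L2 = CDFH/AB/- → run C
t=11: L0/L1/L2 = CDFH/AB/- → run C
t=12: L0/L1/L2 = DFH/ABC/- → run D
t=13: L0/L1/L2 = DFH/ABC/- → run D
t=14: L0/L1/L2 = DFH/ABC/- → run D
t=15: L0/L1/L2 = DFH/ABC/- → run D
t=16: L0/L1/L2 = FH/ABCD/- → run F
t=17: L0/L1/L2 = FH/ABCD/- → run F
t=18: L0/L1/L2 = FH/ABCD/- → run F
t=19: L0/L1/L2 = FH/ABCD/- → run F
t=20: L0/L1/L2 = H/ABCD/- → run H
t=21: L0/L1/L2 = H/ABCD/- → run H
t=22: L0/L1/L2 = H/ABCD/- → run H
t=23: L0/L1/L2 = H/ABCD/- → run H
t=24: L0/L1/L2 = -/ABCDH/- → run A
t=25: L0/L1/L2 = -/ABCDH/- → run A
t=26: L0/L1/L2 = -/ABCDH/- → run A
t=27: L0/L1/L2 = -/ABCDH/- → run A
t=28: L0/L1/L2 = -/BCDH/- → run B
t=29: L0/L1/L2 = -/BCDH/- → run B
t=30: L0/L1/L2 = -/BCDH/- → run B
t=31: L0/L1/L2 = -/CDH/- → run C
t=32: L0/L1/L2 = -/DH/- → run D
t=33: L0/L1/L2 = -/DH/- → run D
t=34: L0/L1/L2 = -/DH/- → run D
t=35: L0/L1/L2 = -/H/- → run H
t=36: L0/L1/L2 = -/H/- → run H
t=37: L0/L1/L2 = -/H/- → run H
t=38: L0/L1/L2 = -/H/- → run H
t=39: (idle)
t=40: (idle)
t=41: (idle)
t=42: (idle)
t=43: (idle)
t=44: (idle)
t=45: (idle)
t=46: (idle)

running at tick 16 = F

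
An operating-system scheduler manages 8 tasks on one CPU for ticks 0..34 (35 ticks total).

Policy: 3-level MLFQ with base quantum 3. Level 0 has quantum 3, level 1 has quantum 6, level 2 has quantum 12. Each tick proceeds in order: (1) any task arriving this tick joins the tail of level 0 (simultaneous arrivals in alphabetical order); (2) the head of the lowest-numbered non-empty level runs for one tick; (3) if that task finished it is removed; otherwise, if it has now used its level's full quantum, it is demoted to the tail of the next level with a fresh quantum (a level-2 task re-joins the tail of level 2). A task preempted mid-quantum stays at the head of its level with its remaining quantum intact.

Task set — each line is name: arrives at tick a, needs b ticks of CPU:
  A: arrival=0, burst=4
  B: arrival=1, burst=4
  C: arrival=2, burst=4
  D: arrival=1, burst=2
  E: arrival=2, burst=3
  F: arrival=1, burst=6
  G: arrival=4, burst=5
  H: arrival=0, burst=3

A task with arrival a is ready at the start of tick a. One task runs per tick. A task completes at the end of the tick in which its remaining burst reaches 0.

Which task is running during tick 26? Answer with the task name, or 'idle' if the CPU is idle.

t=0: L0/L1/L2 = AH/-/- → run A
t=1: L0/L1/L2 = AHBDF/-/- → run A
t=2: L0/L1/L2 = AHBDFCE/-/- → run A
t=3: L0/L1/L2 = HBDFCE/A/- → run H
t=4: L0/L1/L2 = HBDFCEG/A/- → run H
t=5: L0/L1/L2 = HBDFCEG/A/- → run H
t=6: L0/L1/L2 = BDFCEG/A/- → run B
t=7: L0/L1/L2 = BDFCEG/A/- → run B
t=8: L0/L1/L2 = BDFCEG/A/- → run B
t=9: L0/L1/L2 = DFCEG/AB/- → run D
t=10: L0/L1/L2 = DFCEG/AB/- → run D
t=11: L0/L1/L2 = FCEG/AB/- → run F
t=12: L0/L1/L2 = FCEG/AB/- → run F
t=13: L0/L1/L2 = FCEG/AB/- → run F
t=14: L0/L1/L2 = CEG/ABF/- → run C
t=15: L0/L1/L2 = CEG/ABF/- → run C
t=16: L0/L1/L2 = CEG/ABF/- → run C
t=17: L0/L1/L2 = EG/ABFC/- → run E
t=18: L0/L1/L2 = EG/ABFC/- → run E
t=19: L0/L1/L2 = EG/ABFC/- → run E
t=20: L0/L1/L2 = G/ABFC/- → run G
t=21: L0/L1/L2 = G/ABFC/- → run G
t=22: L0/L1/L2 = G/ABFC/- → run G
t=23: L0/L1/L2 = -/ABFCG/- → run A
t=24: L0/L1/L2 = -/BFCG/- → run B
t=25: L0/L1/L2 = -/FCG/- → run F
t=26: L0/L1/L2 = -/FCG/- → run F
t=27: L0/L1/L2 = -/FCG/- → run F
t=28: L0/L1/L2 = -/CG/- → run C
t=29: L0/L1/L2 = -/G/- → run G
t=30: L0/L1/L2 = -/G/- → run G
t=31: (idle)
t=32: (idle)
t=33: (idle)
t=34: (idle)

running at tick 26 = F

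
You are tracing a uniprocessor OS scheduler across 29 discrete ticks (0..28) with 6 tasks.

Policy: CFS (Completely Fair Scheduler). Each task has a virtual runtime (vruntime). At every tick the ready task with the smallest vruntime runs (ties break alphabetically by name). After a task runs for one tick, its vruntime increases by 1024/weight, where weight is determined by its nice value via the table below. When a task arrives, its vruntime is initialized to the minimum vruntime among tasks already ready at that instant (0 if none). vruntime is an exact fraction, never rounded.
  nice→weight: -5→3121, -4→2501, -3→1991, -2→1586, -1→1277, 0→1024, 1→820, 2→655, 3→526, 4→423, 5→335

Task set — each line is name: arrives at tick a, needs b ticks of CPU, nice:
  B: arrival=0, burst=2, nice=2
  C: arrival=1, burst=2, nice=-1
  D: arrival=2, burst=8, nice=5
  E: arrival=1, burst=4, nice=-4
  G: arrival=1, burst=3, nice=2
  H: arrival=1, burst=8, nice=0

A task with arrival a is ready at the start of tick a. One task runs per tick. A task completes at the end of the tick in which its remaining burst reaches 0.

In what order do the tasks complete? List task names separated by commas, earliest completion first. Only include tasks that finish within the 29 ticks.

completion order = B, C, E, G, H, D

t=0: vr[B=0] → run B
t=1: vr[B=1024/655 C=1024/655 E=1024/655 G=1024/655 H=1024/655] → run B
t=2: vr[C=1024/655 D=1024/655 E=1024/655 G=1024/655 H=1024/655] → run C
t=3: vr[C=1978368/836435 D=1024/655 E=1024/655 G=1024/655 H=1024/655] → run D
t=4: vr[C=1978368/836435 D=202752/43885 E=1024/655 G=1024/655 H=1024/655] → run E
t=5: vr[C=1978368/836435 D=202752/43885 E=3231744/1638155 G=1024/655 H=1024/655] → run G
t=6: vr[C=1978368/836435 D=202752/43885 E=3231744/1638155 G=2048/655 H=1024/655] → run H
t=7: vr[C=1978368/836435 D=202752/43885 E=3231744/1638155 G=2048/655 H=1679/655] → run E
t=8: vr[C=1978368/836435 D=202752/43885 E=3902464/1638155 G=2048/655 H=1679/655] → run C
t=9: vr[D=202752/43885 E=3902464/1638155 G=2048/655 H=1679/655] → run E
t=10: vr[D=202752/43885 E=4573184/1638155 G=2048/655 H=1679/655] → run H
t=11: vr[D=202752/43885 E=4573184/1638155 G=2048/655 H=2334/655] → run E
t=12: vr[D=202752/43885 G=2048/655 H=2334/655] → run G
t=13: vr[D=202752/43885 G=3072/655 H=2334/655] → run H
t=14: vr[D=202752/43885 G=3072/655 H=2989/655] → run H
t=15: vr[D=202752/43885 G=3072/655 H=3644/655] → run D
t=16: vr[D=336896/43885 G=3072/655 H=3644/655] → run G
t=17: vr[D=336896/43885 H=3644/655] → run H
t=18: vr[D=336896/43885 H=4299/655] → run H
t=19: vr[D=336896/43885 H=4954/655] → run H
t=20: vr[D=336896/43885 H=5609/655] → run D
t=21: vr[D=94208/8777 H=5609/655] → run H
t=22: vr[D=94208/8777] → run D
t=23: vr[D=605184/43885] → run D
t=24: vr[D=739328/43885] → run D
t=25: vr[D=873472/43885] → run D
t=26: vr[D=1007616/43885] → run D
t=27: (idle)
t=28: (idle)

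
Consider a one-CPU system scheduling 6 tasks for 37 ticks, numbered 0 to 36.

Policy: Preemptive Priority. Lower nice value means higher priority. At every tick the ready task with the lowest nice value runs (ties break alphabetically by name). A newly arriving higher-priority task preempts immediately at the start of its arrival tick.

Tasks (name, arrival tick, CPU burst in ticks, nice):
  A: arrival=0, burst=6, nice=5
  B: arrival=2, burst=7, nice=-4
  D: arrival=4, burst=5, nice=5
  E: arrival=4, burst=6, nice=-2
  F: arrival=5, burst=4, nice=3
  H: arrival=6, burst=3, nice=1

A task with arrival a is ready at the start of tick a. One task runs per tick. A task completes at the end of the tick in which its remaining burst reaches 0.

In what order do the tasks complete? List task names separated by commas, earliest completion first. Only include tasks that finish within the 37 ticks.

t=0: ready={A} → run A
t=1: ready={A} → run A
t=2: ready={A,B} → run B
t=3: ready={A,B} → run B
t=4: ready={A,B,D,E} → run B
t=5: ready={A,B,D,E,F} → run B
t=6: ready={A,B,D,E,F,H} → run B
t=7: ready={A,B,D,E,F,H} → run B
t=8: ready={A,B,D,E,F,H} → run B
t=9: ready={A,D,E,F,H} → run E
t=10: ready={A,D,E,F,H} → run E
t=11: ready={A,D,E,F,H} → run E
t=12: ready={A,D,E,F,H} → run E
t=13: ready={A,D,E,F,H} → run E
t=14: ready={A,D,E,F,H} → run E
t=15: ready={A,D,F,H} → run H
t=16: ready={A,D,F,H} → run H
t=17: ready={A,D,F,H} → run H
t=18: ready={A,D,F} → run F
t=19: ready={A,D,F} → run F
t=20: ready={A,D,F} → run F
t=21: ready={A,D,F} → run F
t=22: ready={A,D} → run A
t=23: ready={A,D} → run A
t=24: ready={A,D} → run A
t=25: ready={A,D} → run A
t=26: ready={D} → run D
t=27: ready={D} → run D
t=28: ready={D} → run D
t=29: ready={D} → run D
t=30: ready={D} → run D
t=31: (idle)
t=32: (idle)
t=33: (idle)
t=34: (idle)
t=35: (idle)
t=36: (idle)

completion order = B, E, H, F, A, D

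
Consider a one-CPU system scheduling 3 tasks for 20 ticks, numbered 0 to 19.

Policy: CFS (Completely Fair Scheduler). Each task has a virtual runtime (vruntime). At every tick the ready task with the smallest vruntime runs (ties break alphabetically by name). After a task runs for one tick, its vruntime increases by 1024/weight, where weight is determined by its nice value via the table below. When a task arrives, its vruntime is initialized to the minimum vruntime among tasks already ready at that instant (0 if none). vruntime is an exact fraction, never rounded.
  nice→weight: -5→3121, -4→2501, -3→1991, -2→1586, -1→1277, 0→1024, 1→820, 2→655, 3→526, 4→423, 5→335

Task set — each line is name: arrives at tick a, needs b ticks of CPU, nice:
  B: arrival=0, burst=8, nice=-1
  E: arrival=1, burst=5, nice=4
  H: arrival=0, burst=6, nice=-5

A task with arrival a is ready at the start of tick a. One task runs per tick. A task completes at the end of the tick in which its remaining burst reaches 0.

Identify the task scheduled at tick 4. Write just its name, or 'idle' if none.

running at tick 4 = H

t=0: vr[B=0 H=0] → run B
t=1: vr[B=1024/1277 E=0 H=0] → run E
t=2: vr[B=1024/1277 E=1024/423 H=0] → run H
t=3: vr[B=1024/1277 E=1024/423 H=1024/3121] → run H
t=4: vr[B=1024/1277 E=1024/423 H=2048/3121] → run H
t=5: vr[B=1024/1277 E=1024/423 H=3072/3121] → run B
t=6: vr[B=2048/1277 E=1024/423 H=3072/3121] → run H
t=7: vr[B=2048/1277 E=1024/423 H=4096/3121] → run H
t=8: vr[B=2048/1277 E=1024/423 H=5120/3121] → run B
t=9: vr[B=3072/1277 E=1024/423 H=5120/3121] → run H
t=10: vr[B=3072/1277 E=1024/423] → run B
t=11: vr[B=4096/1277 E=1024/423] → run E
t=12: vr[B=4096/1277 E=2048/423] → run B
t=13: vr[B=5120/1277 E=2048/423] → run B
t=14: vr[B=6144/1277 E=2048/423] → run B
t=15: vr[B=7168/1277 E=2048/423] → run E
t=16: vr[B=7168/1277 E=1024/141] → run B
t=17: vr[E=1024/141] → run E
t=18: vr[E=4096/423] → run E
t=19: (idle)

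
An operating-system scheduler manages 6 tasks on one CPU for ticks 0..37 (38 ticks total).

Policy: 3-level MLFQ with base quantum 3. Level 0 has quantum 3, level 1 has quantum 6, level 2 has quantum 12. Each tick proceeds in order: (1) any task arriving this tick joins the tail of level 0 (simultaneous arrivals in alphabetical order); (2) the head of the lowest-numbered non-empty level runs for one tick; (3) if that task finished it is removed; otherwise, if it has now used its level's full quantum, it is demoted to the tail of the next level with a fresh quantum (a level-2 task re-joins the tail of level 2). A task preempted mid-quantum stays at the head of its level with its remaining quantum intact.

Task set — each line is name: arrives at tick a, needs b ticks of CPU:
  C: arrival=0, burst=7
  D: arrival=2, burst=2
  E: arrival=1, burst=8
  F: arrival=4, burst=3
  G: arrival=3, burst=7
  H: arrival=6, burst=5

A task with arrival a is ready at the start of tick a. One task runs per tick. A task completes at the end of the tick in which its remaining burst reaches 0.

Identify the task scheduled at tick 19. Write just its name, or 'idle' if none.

running at tick 19 = C

t=0: L0/L1/L2 = C/-/- → run C
t=1: L0/L1/L2 = CE/-/- → run C
t=2: L0/L1/L2 = CED/-/- → run C
t=3: L0/L1/L2 = EDG/C/- → run E
t=4: L0/L1/L2 = EDGF/C/- → run E
t=5: L0/L1/L2 = EDGF/C/- → run E
t=6: L0/L1/L2 = DGFH/CE/- → run D
t=7: L0/L1/L2 = DGFH/CE/- → run D
t=8: L0/L1/L2 = GFH/CE/- → run G
t=9: L0/L1/L2 = GFH/CE/- → run G
t=10: L0/L1/L2 = GFH/CE/- → run G
t=11: L0/L1/L2 = FH/CEG/- → run F
t=12: L0/L1/L2 = FH/CEG/- → run F
t=13: L0/L1/L2 = FH/CEG/- → run F
t=14: L0/L1/L2 = H/CEG/- → run H
t=15: L0/L1/L2 = H/CEG/- → run H
t=16: L0/L1/L2 = H/CEG/- → run H
t=17: L0/L1/L2 = -/CEGH/- → run C
t=18: L0/L1/L2 = -/CEGH/- → run C
t=19: L0/L1/L2 = -/CEGH/- → run C
t=20: L0/L1/L2 = -/CEGH/- → run C
t=21: L0/L1/L2 = -/EGH/- → run E
t=22: L0/L1/L2 = -/EGH/- → run E
t=23: L0/L1/L2 = -/EGH/- → run E
t=24: L0/L1/L2 = -/EGH/- → run E
t=25: L0/L1/L2 = -/EGH/- → run E
t=26: L0/L1/L2 = -/GH/- → run G
t=27: L0/L1/L2 = -/GH/- → run G
t=28: L0/L1/L2 = -/GH/- → run G
t=29: L0/L1/L2 = -/GH/- → run G
t=30: L0/L1/L2 = -/H/- → run H
t=31: L0/L1/L2 = -/H/- → run H
t=32: (idle)
t=33: (idle)
t=34: (idle)
t=35: (idle)
t=36: (idle)
t=37: (idle)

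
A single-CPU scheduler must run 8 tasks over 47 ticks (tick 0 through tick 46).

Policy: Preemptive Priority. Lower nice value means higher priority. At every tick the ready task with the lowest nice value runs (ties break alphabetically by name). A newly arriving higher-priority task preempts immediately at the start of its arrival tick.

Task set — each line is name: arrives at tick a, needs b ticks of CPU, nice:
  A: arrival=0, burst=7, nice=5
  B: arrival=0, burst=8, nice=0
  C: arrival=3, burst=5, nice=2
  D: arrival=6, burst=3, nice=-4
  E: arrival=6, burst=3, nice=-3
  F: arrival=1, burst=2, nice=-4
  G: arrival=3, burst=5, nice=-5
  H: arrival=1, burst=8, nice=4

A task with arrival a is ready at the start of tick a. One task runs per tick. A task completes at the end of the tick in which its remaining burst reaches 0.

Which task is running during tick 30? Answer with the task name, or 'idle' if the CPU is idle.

running at tick 30 = H

t=0: ready={A,B} → run B
t=1: ready={A,B,F,H} → run F
t=2: ready={A,B,F,H} → run F
t=3: ready={A,B,C,G,H} → run G
t=4: ready={A,B,C,G,H} → run G
t=5: ready={A,B,C,G,H} → run G
t=6: ready={A,B,C,D,E,G,H} → run G
t=7: ready={A,B,C,D,E,G,H} → run G
t=8: ready={A,B,C,D,E,H} → run D
t=9: ready={A,B,C,D,E,H} → run D
t=10: ready={A,B,C,D,E,H} → run D
t=11: ready={A,B,C,E,H} → run E
t=12: ready={A,B,C,E,H} → run E
t=13: ready={A,B,C,E,H} → run E
t=14: ready={A,B,C,H} → run B
t=15: ready={A,B,C,H} → run B
t=16: ready={A,B,C,H} → run B
t=17: ready={A,B,C,H} → run B
t=18: ready={A,B,C,H} → run B
t=19: ready={A,B,C,H} → run B
t=20: ready={A,B,C,H} → run B
t=21: ready={A,C,H} → run C
t=22: ready={A,C,H} → run C
t=23: ready={A,C,H} → run C
t=24: ready={A,C,H} → run C
t=25: ready={A,C,H} → run C
t=26: ready={A,H} → run H
t=27: ready={A,H} → run H
t=28: ready={A,H} → run H
t=29: ready={A,H} → run H
t=30: ready={A,H} → run H
t=31: ready={A,H} → run H
t=32: ready={A,H} → run H
t=33: ready={A,H} → run H
t=34: ready={A} → run A
t=35: ready={A} → run A
t=36: ready={A} → run A
t=37: ready={A} → run A
t=38: ready={A} → run A
t=39: ready={A} → run A
t=40: ready={A} → run A
t=41: (idle)
t=42: (idle)
t=43: (idle)
t=44: (idle)
t=45: (idle)
t=46: (idle)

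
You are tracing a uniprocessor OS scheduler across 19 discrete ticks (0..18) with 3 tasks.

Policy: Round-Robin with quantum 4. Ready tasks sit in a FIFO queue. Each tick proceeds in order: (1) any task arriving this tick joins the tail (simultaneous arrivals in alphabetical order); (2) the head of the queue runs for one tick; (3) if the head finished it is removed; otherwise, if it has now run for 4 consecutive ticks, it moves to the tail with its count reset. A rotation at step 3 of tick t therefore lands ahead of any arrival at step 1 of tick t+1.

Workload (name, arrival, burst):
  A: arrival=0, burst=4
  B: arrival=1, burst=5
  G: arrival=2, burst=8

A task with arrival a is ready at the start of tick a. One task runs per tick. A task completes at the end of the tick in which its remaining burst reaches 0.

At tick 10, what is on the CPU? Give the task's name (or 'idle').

running at tick 10 = G

t=0: queue=[A] q_used=0 → run A
t=1: queue=[A,B] q_used=1 → run A
t=2: queue=[A,B,G] q_used=2 → run A
t=3: queue=[A,B,G] q_used=3 → run A
t=4: queue=[B,G] q_used=0 → run B
t=5: queue=[B,G] q_used=1 → run B
t=6: queue=[B,G] q_used=2 → run B
t=7: queue=[B,G] q_used=3 → run B
t=8: queue=[G,B] q_used=0 → run G
t=9: queue=[G,B] q_used=1 → run G
t=10: queue=[G,B] q_used=2 → run G
t=11: queue=[G,B] q_used=3 → run G
t=12: queue=[B,G] q_used=0 → run B
t=13: queue=[G] q_used=0 → run G
t=14: queue=[G] q_used=1 → run G
t=15: queue=[G] q_used=2 → run G
t=16: queue=[G] q_used=3 → run G
t=17: (idle)
t=18: (idle)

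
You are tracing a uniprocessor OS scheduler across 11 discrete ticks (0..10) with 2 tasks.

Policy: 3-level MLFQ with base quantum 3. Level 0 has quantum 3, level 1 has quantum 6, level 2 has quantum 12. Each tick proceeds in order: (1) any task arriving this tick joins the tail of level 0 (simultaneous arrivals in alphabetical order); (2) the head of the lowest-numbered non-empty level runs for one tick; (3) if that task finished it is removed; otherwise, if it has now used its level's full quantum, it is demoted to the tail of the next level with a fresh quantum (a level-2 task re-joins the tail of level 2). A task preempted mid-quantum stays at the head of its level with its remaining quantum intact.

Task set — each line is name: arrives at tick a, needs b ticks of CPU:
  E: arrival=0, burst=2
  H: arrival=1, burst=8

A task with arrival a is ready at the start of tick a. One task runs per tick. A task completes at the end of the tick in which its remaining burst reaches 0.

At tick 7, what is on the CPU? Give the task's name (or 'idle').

t=0: L0/L1/L2 = E/-/- → run E
t=1: L0/L1/L2 = EH/-/- → run E
t=2: L0/L1/L2 = H/-/- → run H
t=3: L0/L1/L2 = H/-/- → run H
t=4: L0/L1/L2 = H/-/- → run H
t=5: L0/L1/L2 = -/H/- → run H
t=6: L0/L1/L2 = -/H/- → run H
t=7: L0/L1/L2 = -/H/- → run H
t=8: L0/L1/L2 = -/H/- → run H
t=9: L0/L1/L2 = -/H/- → run H
t=10: (idle)

running at tick 7 = H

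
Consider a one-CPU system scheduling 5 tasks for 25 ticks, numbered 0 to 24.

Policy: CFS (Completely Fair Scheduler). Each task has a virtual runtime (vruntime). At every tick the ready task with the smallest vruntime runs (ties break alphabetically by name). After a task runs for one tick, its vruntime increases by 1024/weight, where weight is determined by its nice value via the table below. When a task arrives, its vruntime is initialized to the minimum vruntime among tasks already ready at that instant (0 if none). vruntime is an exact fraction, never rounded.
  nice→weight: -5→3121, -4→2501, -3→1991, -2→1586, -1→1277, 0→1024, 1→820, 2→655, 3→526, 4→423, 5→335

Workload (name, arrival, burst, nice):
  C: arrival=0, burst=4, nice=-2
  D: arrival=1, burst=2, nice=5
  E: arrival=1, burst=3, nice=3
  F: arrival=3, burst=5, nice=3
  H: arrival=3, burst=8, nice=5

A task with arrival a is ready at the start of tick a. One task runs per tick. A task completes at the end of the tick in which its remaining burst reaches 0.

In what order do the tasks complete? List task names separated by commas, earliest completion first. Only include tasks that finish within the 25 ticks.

completion order = C, D, E, F, H

t=0: vr[C=0] → run C
t=1: vr[C=512/793 D=512/793 E=512/793] → run C
t=2: vr[C=1024/793 D=512/793 E=512/793] → run D
t=3: vr[C=1024/793 D=983552/265655 E=512/793 F=512/793 H=512/793] → run E
t=4: vr[C=1024/793 D=983552/265655 E=540672/208559 F=512/793 H=512/793] → run F
t=5: vr[C=1024/793 D=983552/265655 E=540672/208559 F=540672/208559 H=512/793] → run H
t=6: vr[C=1024/793 D=983552/265655 E=540672/208559 F=540672/208559 H=983552/265655] → run C
t=7: vr[C=1536/793 D=983552/265655 E=540672/208559 F=540672/208559 H=983552/265655] → run C
t=8: vr[D=983552/265655 E=540672/208559 F=540672/208559 H=983552/265655] → run E
t=9: vr[D=983552/265655 E=946688/208559 F=540672/208559 H=983552/265655] → run F
t=10: vr[D=983552/265655 E=946688/208559 F=946688/208559 H=983552/265655] → run D
t=11: vr[E=946688/208559 F=946688/208559 H=983552/265655] → run H
t=12: vr[E=946688/208559 F=946688/208559 H=1795584/265655] → run E
t=13: vr[F=946688/208559 H=1795584/265655] → run F
t=14: vr[F=1352704/208559 H=1795584/265655] → run F
t=15: vr[F=1758720/208559 H=1795584/265655] → run H
t=16: vr[F=1758720/208559 H=2607616/265655] → run F
t=17: vr[H=2607616/265655] → run H
t=18: vr[H=3419648/265655] → run H
t=19: vr[H=846336/53131] → run H
t=20: vr[H=5043712/265655] → run H
t=21: vr[H=5855744/265655] → run H
t=22: (idle)
t=23: (idle)
t=24: (idle)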